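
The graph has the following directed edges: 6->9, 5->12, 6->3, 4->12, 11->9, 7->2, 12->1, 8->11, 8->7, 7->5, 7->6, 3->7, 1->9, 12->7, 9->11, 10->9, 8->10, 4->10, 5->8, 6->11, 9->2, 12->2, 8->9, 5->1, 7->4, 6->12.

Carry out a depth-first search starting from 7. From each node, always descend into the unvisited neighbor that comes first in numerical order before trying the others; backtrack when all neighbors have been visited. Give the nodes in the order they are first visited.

Visit 7
7 → 2
7 → 4
4 → 10
10 → 9
9 → 11
4 → 12
12 → 1
7 → 5
5 → 8
7 → 6
6 → 3

7 2 4 10 9 11 12 1 5 8 6 3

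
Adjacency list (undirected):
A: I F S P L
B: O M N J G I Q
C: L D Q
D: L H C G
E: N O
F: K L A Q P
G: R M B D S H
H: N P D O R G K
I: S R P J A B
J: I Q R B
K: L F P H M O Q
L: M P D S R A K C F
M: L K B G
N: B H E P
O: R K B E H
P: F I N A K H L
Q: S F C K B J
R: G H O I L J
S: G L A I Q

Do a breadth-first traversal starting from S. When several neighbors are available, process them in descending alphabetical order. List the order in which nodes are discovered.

S → Q → L → I → G → A → K → J → F → C → B → R → P → M → D → H → O → N → E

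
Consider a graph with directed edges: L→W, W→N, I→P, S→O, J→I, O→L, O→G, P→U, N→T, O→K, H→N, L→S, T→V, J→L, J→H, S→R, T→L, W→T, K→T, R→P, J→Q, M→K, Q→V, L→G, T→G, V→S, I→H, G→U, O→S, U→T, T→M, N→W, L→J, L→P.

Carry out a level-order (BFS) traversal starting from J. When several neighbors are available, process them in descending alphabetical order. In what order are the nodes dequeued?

Visit J; enqueue Q, L, I, H → queue [Q, L, I, H]
Visit Q; enqueue V → queue [L, I, H, V]
Visit L; enqueue W, S, P, G → queue [I, H, V, W, S, P, G]
Visit I → queue [H, V, W, S, P, G]
Visit H; enqueue N → queue [V, W, S, P, G, N]
Visit V → queue [W, S, P, G, N]
Visit W; enqueue T → queue [S, P, G, N, T]
Visit S; enqueue R, O → queue [P, G, N, T, R, O]
Visit P; enqueue U → queue [G, N, T, R, O, U]
Visit G → queue [N, T, R, O, U]
Visit N → queue [T, R, O, U]
Visit T; enqueue M → queue [R, O, U, M]
Visit R → queue [O, U, M]
Visit O; enqueue K → queue [U, M, K]
Visit U → queue [M, K]
Visit M → queue [K]
Visit K → queue []

J → Q → L → I → H → V → W → S → P → G → N → T → R → O → U → M → K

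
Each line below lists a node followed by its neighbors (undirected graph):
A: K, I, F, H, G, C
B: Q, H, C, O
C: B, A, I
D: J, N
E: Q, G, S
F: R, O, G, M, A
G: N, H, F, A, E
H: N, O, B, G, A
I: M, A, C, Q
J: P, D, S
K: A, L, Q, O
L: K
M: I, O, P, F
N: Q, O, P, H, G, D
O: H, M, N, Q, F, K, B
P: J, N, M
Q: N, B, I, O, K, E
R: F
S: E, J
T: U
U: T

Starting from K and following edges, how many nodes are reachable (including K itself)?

19

BFS from K visits: K, A, L, Q, O, I, F, H, G, C, N, B, E, M, R, P, D, S, J
Reachable nodes: 19 of 21 total.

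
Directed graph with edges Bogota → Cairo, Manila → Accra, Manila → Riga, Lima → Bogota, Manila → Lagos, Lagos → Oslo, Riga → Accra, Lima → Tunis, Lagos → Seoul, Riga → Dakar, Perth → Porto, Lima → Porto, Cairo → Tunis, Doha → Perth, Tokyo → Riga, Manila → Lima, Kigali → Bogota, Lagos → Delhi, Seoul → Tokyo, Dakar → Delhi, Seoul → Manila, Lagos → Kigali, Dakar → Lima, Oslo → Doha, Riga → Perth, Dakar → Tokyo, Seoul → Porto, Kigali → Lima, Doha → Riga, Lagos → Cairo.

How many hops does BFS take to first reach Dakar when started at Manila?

2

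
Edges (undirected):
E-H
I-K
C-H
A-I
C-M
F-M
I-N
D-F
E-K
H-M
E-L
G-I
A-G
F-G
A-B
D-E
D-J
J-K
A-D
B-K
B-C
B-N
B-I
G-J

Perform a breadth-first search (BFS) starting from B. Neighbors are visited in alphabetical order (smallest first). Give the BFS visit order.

B → A → C → I → K → N → D → G → H → M → E → J → F → L

Visit B; enqueue A, C, I, K, N → queue [A, C, I, K, N]
Visit A; enqueue D, G → queue [C, I, K, N, D, G]
Visit C; enqueue H, M → queue [I, K, N, D, G, H, M]
Visit I → queue [K, N, D, G, H, M]
Visit K; enqueue E, J → queue [N, D, G, H, M, E, J]
Visit N → queue [D, G, H, M, E, J]
Visit D; enqueue F → queue [G, H, M, E, J, F]
Visit G → queue [H, M, E, J, F]
Visit H → queue [M, E, J, F]
Visit M → queue [E, J, F]
Visit E; enqueue L → queue [J, F, L]
Visit J → queue [F, L]
Visit F → queue [L]
Visit L → queue []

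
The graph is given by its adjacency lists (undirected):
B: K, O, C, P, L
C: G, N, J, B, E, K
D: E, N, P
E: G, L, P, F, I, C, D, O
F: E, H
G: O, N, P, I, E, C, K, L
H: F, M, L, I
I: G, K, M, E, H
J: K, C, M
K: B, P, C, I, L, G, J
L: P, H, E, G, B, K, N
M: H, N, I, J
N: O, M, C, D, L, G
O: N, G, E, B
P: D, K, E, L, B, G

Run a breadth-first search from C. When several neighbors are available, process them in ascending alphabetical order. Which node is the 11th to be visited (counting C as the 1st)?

Visit C; enqueue B, E, G, J, K, N → queue [B, E, G, J, K, N]
Visit B; enqueue L, O, P → queue [E, G, J, K, N, L, O, P]
Visit E; enqueue D, F, I → queue [G, J, K, N, L, O, P, D, F, I]
Visit G → queue [J, K, N, L, O, P, D, F, I]
Visit J; enqueue M → queue [K, N, L, O, P, D, F, I, M]
Visit K → queue [N, L, O, P, D, F, I, M]
Visit N → queue [L, O, P, D, F, I, M]
Visit L; enqueue H → queue [O, P, D, F, I, M, H]
Visit O → queue [P, D, F, I, M, H]
Visit P → queue [D, F, I, M, H]
Visit D → queue [F, I, M, H]
Visit F → queue [I, M, H]
Visit I → queue [M, H]
Visit M → queue [H]
Visit H → queue []

Visit order: C, B, E, G, J, K, N, L, O, P, D, F, I, M, H

D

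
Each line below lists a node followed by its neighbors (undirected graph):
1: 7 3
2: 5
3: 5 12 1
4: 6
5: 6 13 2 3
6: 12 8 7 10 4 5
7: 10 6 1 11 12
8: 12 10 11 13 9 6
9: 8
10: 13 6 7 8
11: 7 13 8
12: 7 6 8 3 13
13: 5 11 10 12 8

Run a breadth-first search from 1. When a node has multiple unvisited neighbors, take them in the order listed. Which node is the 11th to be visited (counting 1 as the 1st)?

4

Visit 1; enqueue 7, 3 → queue [7, 3]
Visit 7; enqueue 10, 6, 11, 12 → queue [3, 10, 6, 11, 12]
Visit 3; enqueue 5 → queue [10, 6, 11, 12, 5]
Visit 10; enqueue 13, 8 → queue [6, 11, 12, 5, 13, 8]
Visit 6; enqueue 4 → queue [11, 12, 5, 13, 8, 4]
Visit 11 → queue [12, 5, 13, 8, 4]
Visit 12 → queue [5, 13, 8, 4]
Visit 5; enqueue 2 → queue [13, 8, 4, 2]
Visit 13 → queue [8, 4, 2]
Visit 8; enqueue 9 → queue [4, 2, 9]
Visit 4 → queue [2, 9]
Visit 2 → queue [9]
Visit 9 → queue []

Visit order: 1, 7, 3, 10, 6, 11, 12, 5, 13, 8, 4, 2, 9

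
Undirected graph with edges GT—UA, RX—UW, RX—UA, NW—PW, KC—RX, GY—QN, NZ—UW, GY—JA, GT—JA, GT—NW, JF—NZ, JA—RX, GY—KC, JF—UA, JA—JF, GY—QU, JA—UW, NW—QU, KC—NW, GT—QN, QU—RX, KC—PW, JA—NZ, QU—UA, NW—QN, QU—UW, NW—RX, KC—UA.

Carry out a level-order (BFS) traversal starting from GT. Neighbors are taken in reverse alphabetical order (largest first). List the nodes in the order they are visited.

GT, UA, QN, NW, JA, RX, QU, KC, JF, GY, PW, UW, NZ

Visit GT; enqueue UA, QN, NW, JA → queue [UA, QN, NW, JA]
Visit UA; enqueue RX, QU, KC, JF → queue [QN, NW, JA, RX, QU, KC, JF]
Visit QN; enqueue GY → queue [NW, JA, RX, QU, KC, JF, GY]
Visit NW; enqueue PW → queue [JA, RX, QU, KC, JF, GY, PW]
Visit JA; enqueue UW, NZ → queue [RX, QU, KC, JF, GY, PW, UW, NZ]
Visit RX → queue [QU, KC, JF, GY, PW, UW, NZ]
Visit QU → queue [KC, JF, GY, PW, UW, NZ]
Visit KC → queue [JF, GY, PW, UW, NZ]
Visit JF → queue [GY, PW, UW, NZ]
Visit GY → queue [PW, UW, NZ]
Visit PW → queue [UW, NZ]
Visit UW → queue [NZ]
Visit NZ → queue []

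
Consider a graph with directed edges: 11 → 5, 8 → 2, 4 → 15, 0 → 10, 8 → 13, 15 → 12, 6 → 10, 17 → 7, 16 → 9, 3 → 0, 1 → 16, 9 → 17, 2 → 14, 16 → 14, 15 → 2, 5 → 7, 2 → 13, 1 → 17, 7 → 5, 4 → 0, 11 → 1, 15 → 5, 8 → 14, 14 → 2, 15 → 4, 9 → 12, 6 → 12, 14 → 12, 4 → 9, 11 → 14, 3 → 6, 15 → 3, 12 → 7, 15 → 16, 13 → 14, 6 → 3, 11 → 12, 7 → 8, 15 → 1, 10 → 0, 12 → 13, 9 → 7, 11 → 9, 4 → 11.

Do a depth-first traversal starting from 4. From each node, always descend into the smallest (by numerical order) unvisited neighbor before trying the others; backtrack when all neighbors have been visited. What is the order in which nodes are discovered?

4, 0, 10, 9, 7, 5, 8, 2, 13, 14, 12, 17, 11, 1, 16, 15, 3, 6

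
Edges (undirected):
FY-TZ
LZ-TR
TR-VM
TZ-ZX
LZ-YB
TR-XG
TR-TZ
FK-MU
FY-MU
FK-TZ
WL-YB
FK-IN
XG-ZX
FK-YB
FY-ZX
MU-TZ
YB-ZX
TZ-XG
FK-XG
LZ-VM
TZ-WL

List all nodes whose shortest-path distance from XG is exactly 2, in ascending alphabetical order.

FY, IN, LZ, MU, VM, WL, YB

Level 0: XG
Level 1: FK, TR, TZ, ZX
Level 2: FY, IN, LZ, MU, VM, WL, YB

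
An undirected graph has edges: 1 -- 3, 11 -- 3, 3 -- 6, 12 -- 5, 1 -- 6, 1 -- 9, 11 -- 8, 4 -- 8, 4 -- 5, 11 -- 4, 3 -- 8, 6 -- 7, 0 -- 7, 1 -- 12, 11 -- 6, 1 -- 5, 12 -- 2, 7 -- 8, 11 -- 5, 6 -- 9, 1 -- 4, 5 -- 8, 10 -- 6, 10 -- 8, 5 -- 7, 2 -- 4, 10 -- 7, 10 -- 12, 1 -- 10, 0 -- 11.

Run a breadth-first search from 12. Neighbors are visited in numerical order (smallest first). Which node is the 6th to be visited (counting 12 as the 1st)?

Visit 12; enqueue 1, 2, 5, 10 → queue [1, 2, 5, 10]
Visit 1; enqueue 3, 4, 6, 9 → queue [2, 5, 10, 3, 4, 6, 9]
Visit 2 → queue [5, 10, 3, 4, 6, 9]
Visit 5; enqueue 7, 8, 11 → queue [10, 3, 4, 6, 9, 7, 8, 11]
Visit 10 → queue [3, 4, 6, 9, 7, 8, 11]
Visit 3 → queue [4, 6, 9, 7, 8, 11]
Visit 4 → queue [6, 9, 7, 8, 11]
Visit 6 → queue [9, 7, 8, 11]
Visit 9 → queue [7, 8, 11]
Visit 7; enqueue 0 → queue [8, 11, 0]
Visit 8 → queue [11, 0]
Visit 11 → queue [0]
Visit 0 → queue []

Visit order: 12, 1, 2, 5, 10, 3, 4, 6, 9, 7, 8, 11, 0

3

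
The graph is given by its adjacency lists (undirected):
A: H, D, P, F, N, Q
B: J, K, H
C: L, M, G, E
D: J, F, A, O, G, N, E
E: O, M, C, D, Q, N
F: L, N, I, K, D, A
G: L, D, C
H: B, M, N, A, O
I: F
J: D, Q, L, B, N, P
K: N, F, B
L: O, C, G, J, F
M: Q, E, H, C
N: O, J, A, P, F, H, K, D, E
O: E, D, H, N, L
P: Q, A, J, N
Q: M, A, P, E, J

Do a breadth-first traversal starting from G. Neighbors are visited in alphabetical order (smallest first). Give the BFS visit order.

G, C, D, L, E, M, A, F, J, N, O, Q, H, P, I, K, B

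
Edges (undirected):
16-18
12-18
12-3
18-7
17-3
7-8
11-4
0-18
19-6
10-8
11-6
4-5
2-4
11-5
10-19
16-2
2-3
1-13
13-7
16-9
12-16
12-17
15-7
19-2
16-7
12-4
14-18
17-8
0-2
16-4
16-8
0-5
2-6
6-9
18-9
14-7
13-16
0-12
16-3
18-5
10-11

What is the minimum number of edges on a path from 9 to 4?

2

Level 0: 9
Level 1: 6, 16, 18
Level 2: 0, 2, 3, 4, 5, 7, 8, 11, 12, 13, 14, 19
Level 3: 1, 10, 15, 17
4 first appears at level 2.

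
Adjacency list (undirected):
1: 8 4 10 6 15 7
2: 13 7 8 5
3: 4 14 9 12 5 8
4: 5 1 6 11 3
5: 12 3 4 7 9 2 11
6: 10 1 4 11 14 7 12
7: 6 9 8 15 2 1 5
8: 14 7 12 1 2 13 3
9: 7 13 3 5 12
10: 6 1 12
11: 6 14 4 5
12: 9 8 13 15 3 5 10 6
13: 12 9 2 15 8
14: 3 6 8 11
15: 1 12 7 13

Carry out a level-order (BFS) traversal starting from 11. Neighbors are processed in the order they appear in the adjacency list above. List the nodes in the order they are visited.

Visit 11; enqueue 6, 14, 4, 5 → queue [6, 14, 4, 5]
Visit 6; enqueue 10, 1, 7, 12 → queue [14, 4, 5, 10, 1, 7, 12]
Visit 14; enqueue 3, 8 → queue [4, 5, 10, 1, 7, 12, 3, 8]
Visit 4 → queue [5, 10, 1, 7, 12, 3, 8]
Visit 5; enqueue 9, 2 → queue [10, 1, 7, 12, 3, 8, 9, 2]
Visit 10 → queue [1, 7, 12, 3, 8, 9, 2]
Visit 1; enqueue 15 → queue [7, 12, 3, 8, 9, 2, 15]
Visit 7 → queue [12, 3, 8, 9, 2, 15]
Visit 12; enqueue 13 → queue [3, 8, 9, 2, 15, 13]
Visit 3 → queue [8, 9, 2, 15, 13]
Visit 8 → queue [9, 2, 15, 13]
Visit 9 → queue [2, 15, 13]
Visit 2 → queue [15, 13]
Visit 15 → queue [13]
Visit 13 → queue []

11 → 6 → 14 → 4 → 5 → 10 → 1 → 7 → 12 → 3 → 8 → 9 → 2 → 15 → 13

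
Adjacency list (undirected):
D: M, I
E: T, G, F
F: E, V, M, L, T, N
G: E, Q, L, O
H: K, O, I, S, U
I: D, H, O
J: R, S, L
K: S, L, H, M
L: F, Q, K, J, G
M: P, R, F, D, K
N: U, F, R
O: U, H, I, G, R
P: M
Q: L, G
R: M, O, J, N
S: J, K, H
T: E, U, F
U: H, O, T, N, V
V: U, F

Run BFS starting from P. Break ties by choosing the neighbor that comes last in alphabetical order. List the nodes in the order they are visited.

Visit P; enqueue M → queue [M]
Visit M; enqueue R, K, F, D → queue [R, K, F, D]
Visit R; enqueue O, N, J → queue [K, F, D, O, N, J]
Visit K; enqueue S, L, H → queue [F, D, O, N, J, S, L, H]
Visit F; enqueue V, T, E → queue [D, O, N, J, S, L, H, V, T, E]
Visit D; enqueue I → queue [O, N, J, S, L, H, V, T, E, I]
Visit O; enqueue U, G → queue [N, J, S, L, H, V, T, E, I, U, G]
Visit N → queue [J, S, L, H, V, T, E, I, U, G]
Visit J → queue [S, L, H, V, T, E, I, U, G]
Visit S → queue [L, H, V, T, E, I, U, G]
Visit L; enqueue Q → queue [H, V, T, E, I, U, G, Q]
Visit H → queue [V, T, E, I, U, G, Q]
Visit V → queue [T, E, I, U, G, Q]
Visit T → queue [E, I, U, G, Q]
Visit E → queue [I, U, G, Q]
Visit I → queue [U, G, Q]
Visit U → queue [G, Q]
Visit G → queue [Q]
Visit Q → queue []

P M R K F D O N J S L H V T E I U G Q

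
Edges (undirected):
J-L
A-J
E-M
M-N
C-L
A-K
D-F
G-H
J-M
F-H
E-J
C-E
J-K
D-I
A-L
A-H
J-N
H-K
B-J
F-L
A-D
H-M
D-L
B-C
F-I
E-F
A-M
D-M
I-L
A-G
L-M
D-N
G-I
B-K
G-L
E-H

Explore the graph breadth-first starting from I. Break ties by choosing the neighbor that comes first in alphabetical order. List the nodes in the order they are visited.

Visit I; enqueue D, F, G, L → queue [D, F, G, L]
Visit D; enqueue A, M, N → queue [F, G, L, A, M, N]
Visit F; enqueue E, H → queue [G, L, A, M, N, E, H]
Visit G → queue [L, A, M, N, E, H]
Visit L; enqueue C, J → queue [A, M, N, E, H, C, J]
Visit A; enqueue K → queue [M, N, E, H, C, J, K]
Visit M → queue [N, E, H, C, J, K]
Visit N → queue [E, H, C, J, K]
Visit E → queue [H, C, J, K]
Visit H → queue [C, J, K]
Visit C; enqueue B → queue [J, K, B]
Visit J → queue [K, B]
Visit K → queue [B]
Visit B → queue []

I, D, F, G, L, A, M, N, E, H, C, J, K, B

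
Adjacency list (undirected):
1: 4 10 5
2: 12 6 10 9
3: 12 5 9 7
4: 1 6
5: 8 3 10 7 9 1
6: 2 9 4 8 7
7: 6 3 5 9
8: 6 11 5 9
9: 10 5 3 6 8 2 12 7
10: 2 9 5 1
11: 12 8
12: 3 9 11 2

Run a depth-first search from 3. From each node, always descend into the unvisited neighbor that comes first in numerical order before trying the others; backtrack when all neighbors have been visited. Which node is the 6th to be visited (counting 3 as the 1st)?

Visit 3
3 → 5
5 → 1
1 → 4
4 → 6
6 → 2
2 → 9
9 → 7
9 → 8
8 → 11
11 → 12
9 → 10

Visit order: 3, 5, 1, 4, 6, 2, 9, 7, 8, 11, 12, 10

2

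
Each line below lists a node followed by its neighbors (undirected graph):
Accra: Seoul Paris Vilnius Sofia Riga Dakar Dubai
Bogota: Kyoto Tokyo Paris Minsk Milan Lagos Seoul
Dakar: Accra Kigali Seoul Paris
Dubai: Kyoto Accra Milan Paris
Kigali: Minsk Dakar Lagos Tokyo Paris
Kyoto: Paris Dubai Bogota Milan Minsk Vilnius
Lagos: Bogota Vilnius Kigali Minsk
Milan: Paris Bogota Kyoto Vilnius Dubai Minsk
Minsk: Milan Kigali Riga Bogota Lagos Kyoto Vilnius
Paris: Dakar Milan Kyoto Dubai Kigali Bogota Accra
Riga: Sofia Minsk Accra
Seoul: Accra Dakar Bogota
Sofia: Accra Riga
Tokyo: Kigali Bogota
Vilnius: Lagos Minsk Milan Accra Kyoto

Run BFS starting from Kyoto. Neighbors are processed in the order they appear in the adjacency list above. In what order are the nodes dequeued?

Visit Kyoto; enqueue Paris, Dubai, Bogota, Milan, Minsk, Vilnius → queue [Paris, Dubai, Bogota, Milan, Minsk, Vilnius]
Visit Paris; enqueue Dakar, Kigali, Accra → queue [Dubai, Bogota, Milan, Minsk, Vilnius, Dakar, Kigali, Accra]
Visit Dubai → queue [Bogota, Milan, Minsk, Vilnius, Dakar, Kigali, Accra]
Visit Bogota; enqueue Tokyo, Lagos, Seoul → queue [Milan, Minsk, Vilnius, Dakar, Kigali, Accra, Tokyo, Lagos, Seoul]
Visit Milan → queue [Minsk, Vilnius, Dakar, Kigali, Accra, Tokyo, Lagos, Seoul]
Visit Minsk; enqueue Riga → queue [Vilnius, Dakar, Kigali, Accra, Tokyo, Lagos, Seoul, Riga]
Visit Vilnius → queue [Dakar, Kigali, Accra, Tokyo, Lagos, Seoul, Riga]
Visit Dakar → queue [Kigali, Accra, Tokyo, Lagos, Seoul, Riga]
Visit Kigali → queue [Accra, Tokyo, Lagos, Seoul, Riga]
Visit Accra; enqueue Sofia → queue [Tokyo, Lagos, Seoul, Riga, Sofia]
Visit Tokyo → queue [Lagos, Seoul, Riga, Sofia]
Visit Lagos → queue [Seoul, Riga, Sofia]
Visit Seoul → queue [Riga, Sofia]
Visit Riga → queue [Sofia]
Visit Sofia → queue []

Kyoto, Paris, Dubai, Bogota, Milan, Minsk, Vilnius, Dakar, Kigali, Accra, Tokyo, Lagos, Seoul, Riga, Sofia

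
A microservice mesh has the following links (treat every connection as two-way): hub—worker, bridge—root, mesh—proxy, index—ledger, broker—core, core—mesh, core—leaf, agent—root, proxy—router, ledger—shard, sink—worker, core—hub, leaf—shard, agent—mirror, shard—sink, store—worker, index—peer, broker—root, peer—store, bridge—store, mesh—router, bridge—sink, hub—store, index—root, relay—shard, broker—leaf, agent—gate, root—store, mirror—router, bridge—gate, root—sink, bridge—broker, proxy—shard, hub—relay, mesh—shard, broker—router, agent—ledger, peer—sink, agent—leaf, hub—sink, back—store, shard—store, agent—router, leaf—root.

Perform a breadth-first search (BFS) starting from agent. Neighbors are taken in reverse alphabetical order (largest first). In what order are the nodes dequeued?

Visit agent; enqueue router, root, mirror, ledger, leaf, gate → queue [router, root, mirror, ledger, leaf, gate]
Visit router; enqueue proxy, mesh, broker → queue [root, mirror, ledger, leaf, gate, proxy, mesh, broker]
Visit root; enqueue store, sink, index, bridge → queue [mirror, ledger, leaf, gate, proxy, mesh, broker, store, sink, index, bridge]
Visit mirror → queue [ledger, leaf, gate, proxy, mesh, broker, store, sink, index, bridge]
Visit ledger; enqueue shard → queue [leaf, gate, proxy, mesh, broker, store, sink, index, bridge, shard]
Visit leaf; enqueue core → queue [gate, proxy, mesh, broker, store, sink, index, bridge, shard, core]
Visit gate → queue [proxy, mesh, broker, store, sink, index, bridge, shard, core]
Visit proxy → queue [mesh, broker, store, sink, index, bridge, shard, core]
Visit mesh → queue [broker, store, sink, index, bridge, shard, core]
Visit broker → queue [store, sink, index, bridge, shard, core]
Visit store; enqueue worker, peer, hub, back → queue [sink, index, bridge, shard, core, worker, peer, hub, back]
Visit sink → queue [index, bridge, shard, core, worker, peer, hub, back]
Visit index → queue [bridge, shard, core, worker, peer, hub, back]
Visit bridge → queue [shard, core, worker, peer, hub, back]
Visit shard; enqueue relay → queue [core, worker, peer, hub, back, relay]
Visit core → queue [worker, peer, hub, back, relay]
Visit worker → queue [peer, hub, back, relay]
Visit peer → queue [hub, back, relay]
Visit hub → queue [back, relay]
Visit back → queue [relay]
Visit relay → queue []

agent router root mirror ledger leaf gate proxy mesh broker store sink index bridge shard core worker peer hub back relay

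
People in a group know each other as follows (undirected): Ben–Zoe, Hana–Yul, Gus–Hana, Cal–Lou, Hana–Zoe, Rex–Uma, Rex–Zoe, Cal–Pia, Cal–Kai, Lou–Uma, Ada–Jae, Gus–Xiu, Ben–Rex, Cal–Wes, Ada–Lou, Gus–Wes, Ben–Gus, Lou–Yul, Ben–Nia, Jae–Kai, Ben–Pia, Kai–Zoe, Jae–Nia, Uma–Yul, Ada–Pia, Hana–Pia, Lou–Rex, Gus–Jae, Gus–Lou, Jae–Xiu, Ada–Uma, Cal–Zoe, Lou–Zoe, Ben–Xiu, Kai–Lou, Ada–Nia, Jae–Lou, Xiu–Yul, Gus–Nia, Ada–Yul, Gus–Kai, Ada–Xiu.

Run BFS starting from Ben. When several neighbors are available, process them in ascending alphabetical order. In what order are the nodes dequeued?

Visit Ben; enqueue Gus, Nia, Pia, Rex, Xiu, Zoe → queue [Gus, Nia, Pia, Rex, Xiu, Zoe]
Visit Gus; enqueue Hana, Jae, Kai, Lou, Wes → queue [Nia, Pia, Rex, Xiu, Zoe, Hana, Jae, Kai, Lou, Wes]
Visit Nia; enqueue Ada → queue [Pia, Rex, Xiu, Zoe, Hana, Jae, Kai, Lou, Wes, Ada]
Visit Pia; enqueue Cal → queue [Rex, Xiu, Zoe, Hana, Jae, Kai, Lou, Wes, Ada, Cal]
Visit Rex; enqueue Uma → queue [Xiu, Zoe, Hana, Jae, Kai, Lou, Wes, Ada, Cal, Uma]
Visit Xiu; enqueue Yul → queue [Zoe, Hana, Jae, Kai, Lou, Wes, Ada, Cal, Uma, Yul]
Visit Zoe → queue [Hana, Jae, Kai, Lou, Wes, Ada, Cal, Uma, Yul]
Visit Hana → queue [Jae, Kai, Lou, Wes, Ada, Cal, Uma, Yul]
Visit Jae → queue [Kai, Lou, Wes, Ada, Cal, Uma, Yul]
Visit Kai → queue [Lou, Wes, Ada, Cal, Uma, Yul]
Visit Lou → queue [Wes, Ada, Cal, Uma, Yul]
Visit Wes → queue [Ada, Cal, Uma, Yul]
Visit Ada → queue [Cal, Uma, Yul]
Visit Cal → queue [Uma, Yul]
Visit Uma → queue [Yul]
Visit Yul → queue []

Ben Gus Nia Pia Rex Xiu Zoe Hana Jae Kai Lou Wes Ada Cal Uma Yul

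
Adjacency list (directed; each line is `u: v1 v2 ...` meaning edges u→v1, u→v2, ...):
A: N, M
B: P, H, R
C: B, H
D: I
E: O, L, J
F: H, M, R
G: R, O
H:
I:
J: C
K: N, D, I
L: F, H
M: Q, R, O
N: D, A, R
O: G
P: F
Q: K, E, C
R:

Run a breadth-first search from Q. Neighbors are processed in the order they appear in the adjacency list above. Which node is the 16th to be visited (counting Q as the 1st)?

F

Visit Q; enqueue K, E, C → queue [K, E, C]
Visit K; enqueue N, D, I → queue [E, C, N, D, I]
Visit E; enqueue O, L, J → queue [C, N, D, I, O, L, J]
Visit C; enqueue B, H → queue [N, D, I, O, L, J, B, H]
Visit N; enqueue A, R → queue [D, I, O, L, J, B, H, A, R]
Visit D → queue [I, O, L, J, B, H, A, R]
Visit I → queue [O, L, J, B, H, A, R]
Visit O; enqueue G → queue [L, J, B, H, A, R, G]
Visit L; enqueue F → queue [J, B, H, A, R, G, F]
Visit J → queue [B, H, A, R, G, F]
Visit B; enqueue P → queue [H, A, R, G, F, P]
Visit H → queue [A, R, G, F, P]
Visit A; enqueue M → queue [R, G, F, P, M]
Visit R → queue [G, F, P, M]
Visit G → queue [F, P, M]
Visit F → queue [P, M]
Visit P → queue [M]
Visit M → queue []

Visit order: Q, K, E, C, N, D, I, O, L, J, B, H, A, R, G, F, P, M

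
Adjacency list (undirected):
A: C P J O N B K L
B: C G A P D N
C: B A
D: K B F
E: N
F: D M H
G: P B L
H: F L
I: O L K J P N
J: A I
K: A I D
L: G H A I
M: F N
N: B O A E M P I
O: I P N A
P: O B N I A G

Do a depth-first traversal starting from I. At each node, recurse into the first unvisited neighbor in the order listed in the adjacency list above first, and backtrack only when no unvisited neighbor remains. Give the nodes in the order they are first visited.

Visit I
I → O
O → P
P → B
B → C
C → A
A → J
A → N
N → E
N → M
M → F
F → D
D → K
F → H
H → L
L → G

I O P B C A J N E M F D K H L G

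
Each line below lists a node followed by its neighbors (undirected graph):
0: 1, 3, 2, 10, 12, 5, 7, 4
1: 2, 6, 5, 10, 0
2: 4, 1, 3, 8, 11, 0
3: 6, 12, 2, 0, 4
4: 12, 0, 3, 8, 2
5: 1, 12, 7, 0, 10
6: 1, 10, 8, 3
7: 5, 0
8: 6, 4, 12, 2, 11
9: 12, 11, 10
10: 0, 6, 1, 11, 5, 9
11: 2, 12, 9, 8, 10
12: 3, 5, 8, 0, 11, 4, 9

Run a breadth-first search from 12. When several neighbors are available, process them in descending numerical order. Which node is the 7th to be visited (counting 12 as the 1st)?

Visit 12; enqueue 11, 9, 8, 5, 4, 3, 0 → queue [11, 9, 8, 5, 4, 3, 0]
Visit 11; enqueue 10, 2 → queue [9, 8, 5, 4, 3, 0, 10, 2]
Visit 9 → queue [8, 5, 4, 3, 0, 10, 2]
Visit 8; enqueue 6 → queue [5, 4, 3, 0, 10, 2, 6]
Visit 5; enqueue 7, 1 → queue [4, 3, 0, 10, 2, 6, 7, 1]
Visit 4 → queue [3, 0, 10, 2, 6, 7, 1]
Visit 3 → queue [0, 10, 2, 6, 7, 1]
Visit 0 → queue [10, 2, 6, 7, 1]
Visit 10 → queue [2, 6, 7, 1]
Visit 2 → queue [6, 7, 1]
Visit 6 → queue [7, 1]
Visit 7 → queue [1]
Visit 1 → queue []

Visit order: 12, 11, 9, 8, 5, 4, 3, 0, 10, 2, 6, 7, 1

3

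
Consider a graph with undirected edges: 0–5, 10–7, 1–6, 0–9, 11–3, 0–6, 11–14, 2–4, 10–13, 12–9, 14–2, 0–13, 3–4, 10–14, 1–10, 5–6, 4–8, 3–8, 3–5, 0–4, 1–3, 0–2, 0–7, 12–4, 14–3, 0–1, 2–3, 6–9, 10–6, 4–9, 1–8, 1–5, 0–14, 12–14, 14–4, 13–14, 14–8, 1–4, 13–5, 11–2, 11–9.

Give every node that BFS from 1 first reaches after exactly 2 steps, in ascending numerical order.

2, 7, 9, 11, 12, 13, 14

Level 0: 1
Level 1: 0, 3, 4, 5, 6, 8, 10
Level 2: 2, 7, 9, 11, 12, 13, 14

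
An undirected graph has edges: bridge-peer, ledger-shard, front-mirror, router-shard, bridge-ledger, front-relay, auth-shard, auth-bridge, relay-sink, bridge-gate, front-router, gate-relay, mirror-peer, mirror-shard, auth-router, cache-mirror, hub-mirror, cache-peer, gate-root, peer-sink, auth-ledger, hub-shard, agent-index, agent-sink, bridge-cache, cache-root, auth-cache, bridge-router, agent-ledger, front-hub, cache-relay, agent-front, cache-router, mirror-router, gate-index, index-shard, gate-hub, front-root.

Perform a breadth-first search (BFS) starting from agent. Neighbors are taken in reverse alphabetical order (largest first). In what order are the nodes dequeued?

agent → sink → ledger → index → front → relay → peer → shard → bridge → auth → gate → router → root → mirror → hub → cache

Visit agent; enqueue sink, ledger, index, front → queue [sink, ledger, index, front]
Visit sink; enqueue relay, peer → queue [ledger, index, front, relay, peer]
Visit ledger; enqueue shard, bridge, auth → queue [index, front, relay, peer, shard, bridge, auth]
Visit index; enqueue gate → queue [front, relay, peer, shard, bridge, auth, gate]
Visit front; enqueue router, root, mirror, hub → queue [relay, peer, shard, bridge, auth, gate, router, root, mirror, hub]
Visit relay; enqueue cache → queue [peer, shard, bridge, auth, gate, router, root, mirror, hub, cache]
Visit peer → queue [shard, bridge, auth, gate, router, root, mirror, hub, cache]
Visit shard → queue [bridge, auth, gate, router, root, mirror, hub, cache]
Visit bridge → queue [auth, gate, router, root, mirror, hub, cache]
Visit auth → queue [gate, router, root, mirror, hub, cache]
Visit gate → queue [router, root, mirror, hub, cache]
Visit router → queue [root, mirror, hub, cache]
Visit root → queue [mirror, hub, cache]
Visit mirror → queue [hub, cache]
Visit hub → queue [cache]
Visit cache → queue []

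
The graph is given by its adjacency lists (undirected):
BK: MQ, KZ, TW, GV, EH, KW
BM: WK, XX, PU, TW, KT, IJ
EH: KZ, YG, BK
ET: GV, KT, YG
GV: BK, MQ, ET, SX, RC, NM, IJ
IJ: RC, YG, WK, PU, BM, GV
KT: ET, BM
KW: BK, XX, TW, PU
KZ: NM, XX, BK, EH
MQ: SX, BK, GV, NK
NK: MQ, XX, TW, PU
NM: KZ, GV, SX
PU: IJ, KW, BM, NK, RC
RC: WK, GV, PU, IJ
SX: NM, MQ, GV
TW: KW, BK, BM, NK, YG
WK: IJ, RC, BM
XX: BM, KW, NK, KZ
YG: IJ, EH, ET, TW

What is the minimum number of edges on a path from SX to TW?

Level 0: SX
Level 1: GV, MQ, NM
Level 2: BK, ET, IJ, KZ, NK, RC
Level 3: BM, EH, KT, KW, PU, TW, WK, XX, YG
TW first appears at level 3.

3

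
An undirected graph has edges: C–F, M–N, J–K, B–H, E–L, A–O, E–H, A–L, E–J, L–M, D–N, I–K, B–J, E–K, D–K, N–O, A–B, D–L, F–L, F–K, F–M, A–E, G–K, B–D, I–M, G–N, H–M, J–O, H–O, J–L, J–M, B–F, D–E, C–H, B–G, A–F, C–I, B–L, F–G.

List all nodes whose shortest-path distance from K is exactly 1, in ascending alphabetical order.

D, E, F, G, I, J

Level 0: K
Level 1: D, E, F, G, I, J
Level 2: A, B, C, H, L, M, N, O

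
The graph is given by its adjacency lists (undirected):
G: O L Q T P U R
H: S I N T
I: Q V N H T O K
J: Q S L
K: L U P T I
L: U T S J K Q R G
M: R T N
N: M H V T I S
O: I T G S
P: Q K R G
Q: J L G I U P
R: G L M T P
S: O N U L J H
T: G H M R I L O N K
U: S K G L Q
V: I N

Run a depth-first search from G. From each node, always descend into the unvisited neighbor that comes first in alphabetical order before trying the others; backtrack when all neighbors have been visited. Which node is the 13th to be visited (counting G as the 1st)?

O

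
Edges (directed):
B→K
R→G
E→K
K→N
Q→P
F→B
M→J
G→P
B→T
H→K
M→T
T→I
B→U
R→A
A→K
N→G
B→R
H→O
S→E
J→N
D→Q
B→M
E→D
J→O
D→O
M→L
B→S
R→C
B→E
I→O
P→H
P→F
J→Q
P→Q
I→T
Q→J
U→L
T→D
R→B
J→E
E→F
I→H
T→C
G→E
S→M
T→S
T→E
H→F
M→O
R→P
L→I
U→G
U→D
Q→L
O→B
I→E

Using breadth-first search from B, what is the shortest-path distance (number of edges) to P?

2

Level 0: B
Level 1: E, K, M, R, S, T, U
Level 2: A, C, D, F, G, I, J, L, N, O, P
Level 3: H, Q
P first appears at level 2.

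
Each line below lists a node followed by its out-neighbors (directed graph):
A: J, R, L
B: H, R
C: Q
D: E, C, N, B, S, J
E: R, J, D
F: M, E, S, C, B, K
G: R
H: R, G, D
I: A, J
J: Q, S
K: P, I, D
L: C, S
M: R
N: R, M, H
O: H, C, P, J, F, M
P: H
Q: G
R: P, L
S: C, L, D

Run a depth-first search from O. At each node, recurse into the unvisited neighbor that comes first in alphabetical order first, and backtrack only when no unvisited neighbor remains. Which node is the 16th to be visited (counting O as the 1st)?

Visit O
O → C
C → Q
Q → G
G → R
R → L
L → S
S → D
D → B
B → H
D → E
E → J
D → N
N → M
R → P
O → F
F → K
K → I
I → A

Visit order: O, C, Q, G, R, L, S, D, B, H, E, J, N, M, P, F, K, I, A

F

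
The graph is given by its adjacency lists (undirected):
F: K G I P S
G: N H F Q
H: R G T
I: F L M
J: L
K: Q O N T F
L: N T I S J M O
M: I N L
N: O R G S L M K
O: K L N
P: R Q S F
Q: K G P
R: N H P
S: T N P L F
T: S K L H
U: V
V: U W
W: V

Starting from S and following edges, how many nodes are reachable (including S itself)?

15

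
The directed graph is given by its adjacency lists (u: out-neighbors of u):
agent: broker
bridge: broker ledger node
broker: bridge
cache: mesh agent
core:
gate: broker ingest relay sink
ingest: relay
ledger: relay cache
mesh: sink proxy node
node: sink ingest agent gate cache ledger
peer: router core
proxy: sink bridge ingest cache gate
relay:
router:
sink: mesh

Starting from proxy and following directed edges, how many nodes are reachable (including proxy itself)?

12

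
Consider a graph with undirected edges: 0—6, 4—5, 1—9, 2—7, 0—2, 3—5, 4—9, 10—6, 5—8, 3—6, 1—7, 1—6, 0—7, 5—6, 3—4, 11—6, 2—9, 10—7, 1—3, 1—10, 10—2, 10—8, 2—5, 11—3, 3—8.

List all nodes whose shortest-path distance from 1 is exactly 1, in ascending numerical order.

Level 0: 1
Level 1: 3, 6, 7, 9, 10
Level 2: 0, 2, 4, 5, 8, 11

3, 6, 7, 9, 10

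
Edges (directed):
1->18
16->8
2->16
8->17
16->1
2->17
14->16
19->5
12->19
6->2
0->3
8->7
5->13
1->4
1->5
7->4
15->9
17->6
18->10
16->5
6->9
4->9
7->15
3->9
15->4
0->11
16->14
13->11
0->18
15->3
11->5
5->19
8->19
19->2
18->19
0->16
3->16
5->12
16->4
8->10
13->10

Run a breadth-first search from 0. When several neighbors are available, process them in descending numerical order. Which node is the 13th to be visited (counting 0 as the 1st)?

9

Visit 0; enqueue 18, 16, 11, 3 → queue [18, 16, 11, 3]
Visit 18; enqueue 19, 10 → queue [16, 11, 3, 19, 10]
Visit 16; enqueue 14, 8, 5, 4, 1 → queue [11, 3, 19, 10, 14, 8, 5, 4, 1]
Visit 11 → queue [3, 19, 10, 14, 8, 5, 4, 1]
Visit 3; enqueue 9 → queue [19, 10, 14, 8, 5, 4, 1, 9]
Visit 19; enqueue 2 → queue [10, 14, 8, 5, 4, 1, 9, 2]
Visit 10 → queue [14, 8, 5, 4, 1, 9, 2]
Visit 14 → queue [8, 5, 4, 1, 9, 2]
Visit 8; enqueue 17, 7 → queue [5, 4, 1, 9, 2, 17, 7]
Visit 5; enqueue 13, 12 → queue [4, 1, 9, 2, 17, 7, 13, 12]
Visit 4 → queue [1, 9, 2, 17, 7, 13, 12]
Visit 1 → queue [9, 2, 17, 7, 13, 12]
Visit 9 → queue [2, 17, 7, 13, 12]
Visit 2 → queue [17, 7, 13, 12]
Visit 17; enqueue 6 → queue [7, 13, 12, 6]
Visit 7; enqueue 15 → queue [13, 12, 6, 15]
Visit 13 → queue [12, 6, 15]
Visit 12 → queue [6, 15]
Visit 6 → queue [15]
Visit 15 → queue []

Visit order: 0, 18, 16, 11, 3, 19, 10, 14, 8, 5, 4, 1, 9, 2, 17, 7, 13, 12, 6, 15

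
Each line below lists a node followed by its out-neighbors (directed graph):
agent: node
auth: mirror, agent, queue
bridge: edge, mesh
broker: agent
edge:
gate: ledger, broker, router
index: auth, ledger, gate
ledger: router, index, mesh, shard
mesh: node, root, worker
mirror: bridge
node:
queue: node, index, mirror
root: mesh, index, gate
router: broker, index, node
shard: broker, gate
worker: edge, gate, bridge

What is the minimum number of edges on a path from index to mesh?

Level 0: index
Level 1: auth, gate, ledger
Level 2: agent, broker, mesh, mirror, queue, router, shard
Level 3: bridge, node, root, worker
Level 4: edge
mesh first appears at level 2.

2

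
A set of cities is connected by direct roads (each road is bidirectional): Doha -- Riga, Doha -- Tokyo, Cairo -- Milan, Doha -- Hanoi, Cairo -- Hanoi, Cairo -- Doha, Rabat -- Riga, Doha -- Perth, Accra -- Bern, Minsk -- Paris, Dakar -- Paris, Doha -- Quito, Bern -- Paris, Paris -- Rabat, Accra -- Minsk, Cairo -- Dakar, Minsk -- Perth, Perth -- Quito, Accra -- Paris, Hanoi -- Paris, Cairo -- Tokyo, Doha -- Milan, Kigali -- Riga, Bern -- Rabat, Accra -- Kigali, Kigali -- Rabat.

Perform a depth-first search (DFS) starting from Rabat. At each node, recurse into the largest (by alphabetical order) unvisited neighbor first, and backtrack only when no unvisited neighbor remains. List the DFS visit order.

Visit Rabat
Rabat → Riga
Riga → Kigali
Kigali → Accra
Accra → Paris
Paris → Minsk
Minsk → Perth
Perth → Quito
Quito → Doha
Doha → Tokyo
Tokyo → Cairo
Cairo → Milan
Cairo → Hanoi
Cairo → Dakar
Paris → Bern

Rabat -> Riga -> Kigali -> Accra -> Paris -> Minsk -> Perth -> Quito -> Doha -> Tokyo -> Cairo -> Milan -> Hanoi -> Dakar -> Bern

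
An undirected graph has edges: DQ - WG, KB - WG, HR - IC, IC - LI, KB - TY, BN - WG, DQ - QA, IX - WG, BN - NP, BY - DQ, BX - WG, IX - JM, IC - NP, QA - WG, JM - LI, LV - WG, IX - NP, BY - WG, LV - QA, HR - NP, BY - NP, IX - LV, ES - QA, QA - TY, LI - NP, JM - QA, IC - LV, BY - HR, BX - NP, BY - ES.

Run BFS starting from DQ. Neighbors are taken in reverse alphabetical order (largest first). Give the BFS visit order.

Visit DQ; enqueue WG, QA, BY → queue [WG, QA, BY]
Visit WG; enqueue LV, KB, IX, BX, BN → queue [QA, BY, LV, KB, IX, BX, BN]
Visit QA; enqueue TY, JM, ES → queue [BY, LV, KB, IX, BX, BN, TY, JM, ES]
Visit BY; enqueue NP, HR → queue [LV, KB, IX, BX, BN, TY, JM, ES, NP, HR]
Visit LV; enqueue IC → queue [KB, IX, BX, BN, TY, JM, ES, NP, HR, IC]
Visit KB → queue [IX, BX, BN, TY, JM, ES, NP, HR, IC]
Visit IX → queue [BX, BN, TY, JM, ES, NP, HR, IC]
Visit BX → queue [BN, TY, JM, ES, NP, HR, IC]
Visit BN → queue [TY, JM, ES, NP, HR, IC]
Visit TY → queue [JM, ES, NP, HR, IC]
Visit JM; enqueue LI → queue [ES, NP, HR, IC, LI]
Visit ES → queue [NP, HR, IC, LI]
Visit NP → queue [HR, IC, LI]
Visit HR → queue [IC, LI]
Visit IC → queue [LI]
Visit LI → queue []

DQ WG QA BY LV KB IX BX BN TY JM ES NP HR IC LI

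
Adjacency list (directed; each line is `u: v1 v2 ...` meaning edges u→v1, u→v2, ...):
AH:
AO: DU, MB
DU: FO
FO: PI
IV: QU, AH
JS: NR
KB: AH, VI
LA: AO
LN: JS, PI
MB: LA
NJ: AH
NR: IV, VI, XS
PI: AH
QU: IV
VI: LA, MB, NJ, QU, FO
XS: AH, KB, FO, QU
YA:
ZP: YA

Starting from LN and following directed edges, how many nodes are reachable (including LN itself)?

16

BFS from LN visits: LN, JS, PI, NR, AH, IV, VI, XS, QU, LA, MB, NJ, FO, KB, AO, DU
Reachable nodes: 16 of 18 total.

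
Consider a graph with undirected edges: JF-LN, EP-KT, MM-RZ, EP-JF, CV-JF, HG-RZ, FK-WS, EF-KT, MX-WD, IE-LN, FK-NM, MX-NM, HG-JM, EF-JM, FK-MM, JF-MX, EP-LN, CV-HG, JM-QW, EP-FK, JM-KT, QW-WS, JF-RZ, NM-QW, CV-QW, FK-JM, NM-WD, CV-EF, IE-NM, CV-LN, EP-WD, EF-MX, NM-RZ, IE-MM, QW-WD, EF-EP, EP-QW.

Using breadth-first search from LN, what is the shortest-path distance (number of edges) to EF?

2

Level 0: LN
Level 1: CV, EP, IE, JF
Level 2: EF, FK, HG, KT, MM, MX, NM, QW, RZ, WD
Level 3: JM, WS
EF first appears at level 2.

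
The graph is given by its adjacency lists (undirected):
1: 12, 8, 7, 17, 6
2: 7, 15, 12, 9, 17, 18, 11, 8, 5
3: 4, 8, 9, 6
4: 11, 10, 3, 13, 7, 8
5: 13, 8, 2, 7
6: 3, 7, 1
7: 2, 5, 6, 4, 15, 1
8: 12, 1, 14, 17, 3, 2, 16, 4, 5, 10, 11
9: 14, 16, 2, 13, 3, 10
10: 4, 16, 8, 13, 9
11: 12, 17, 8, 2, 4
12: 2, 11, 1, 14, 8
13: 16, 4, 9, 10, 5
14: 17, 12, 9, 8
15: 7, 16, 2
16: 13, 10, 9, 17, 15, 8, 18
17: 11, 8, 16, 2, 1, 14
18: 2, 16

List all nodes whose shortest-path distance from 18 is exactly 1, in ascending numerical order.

Level 0: 18
Level 1: 2, 16
Level 2: 5, 7, 8, 9, 10, 11, 12, 13, 15, 17
Level 3: 1, 3, 4, 6, 14

2, 16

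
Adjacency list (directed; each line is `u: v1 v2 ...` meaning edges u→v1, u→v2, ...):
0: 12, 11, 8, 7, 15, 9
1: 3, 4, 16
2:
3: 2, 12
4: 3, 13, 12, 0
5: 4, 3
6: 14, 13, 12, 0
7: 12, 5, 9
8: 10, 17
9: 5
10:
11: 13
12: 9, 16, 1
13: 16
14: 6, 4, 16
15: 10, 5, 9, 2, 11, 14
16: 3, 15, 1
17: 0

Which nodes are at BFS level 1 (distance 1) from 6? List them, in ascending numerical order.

0, 12, 13, 14

Level 0: 6
Level 1: 0, 12, 13, 14
Level 2: 1, 4, 7, 8, 9, 11, 15, 16
Level 3: 2, 3, 5, 10, 17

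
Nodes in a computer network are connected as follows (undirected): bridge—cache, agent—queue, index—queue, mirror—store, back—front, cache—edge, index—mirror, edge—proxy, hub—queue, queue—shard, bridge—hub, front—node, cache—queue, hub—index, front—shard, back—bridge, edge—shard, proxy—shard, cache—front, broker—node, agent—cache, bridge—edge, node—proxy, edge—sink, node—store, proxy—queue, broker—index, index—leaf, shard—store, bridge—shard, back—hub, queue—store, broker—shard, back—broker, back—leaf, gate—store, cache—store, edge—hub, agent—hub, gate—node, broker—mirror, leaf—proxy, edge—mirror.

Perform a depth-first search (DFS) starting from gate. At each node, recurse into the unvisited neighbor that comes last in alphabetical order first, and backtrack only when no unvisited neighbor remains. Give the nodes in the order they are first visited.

gate, store, shard, queue, proxy, node, front, cache, edge, sink, mirror, index, leaf, back, hub, bridge, agent, broker

Visit gate
gate → store
store → shard
shard → queue
queue → proxy
proxy → node
node → front
front → cache
cache → edge
edge → sink
edge → mirror
mirror → index
index → leaf
leaf → back
back → hub
hub → bridge
hub → agent
back → broker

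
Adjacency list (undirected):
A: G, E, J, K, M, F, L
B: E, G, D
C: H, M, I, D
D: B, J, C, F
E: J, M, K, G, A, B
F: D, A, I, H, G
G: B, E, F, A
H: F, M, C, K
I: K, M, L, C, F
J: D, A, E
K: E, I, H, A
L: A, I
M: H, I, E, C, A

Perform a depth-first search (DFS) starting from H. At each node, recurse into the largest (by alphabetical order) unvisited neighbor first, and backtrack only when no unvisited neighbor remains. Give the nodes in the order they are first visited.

H -> M -> I -> L -> A -> K -> E -> J -> D -> F -> G -> B -> C

Visit H
H → M
M → I
I → L
L → A
A → K
K → E
E → J
J → D
D → F
F → G
G → B
D → C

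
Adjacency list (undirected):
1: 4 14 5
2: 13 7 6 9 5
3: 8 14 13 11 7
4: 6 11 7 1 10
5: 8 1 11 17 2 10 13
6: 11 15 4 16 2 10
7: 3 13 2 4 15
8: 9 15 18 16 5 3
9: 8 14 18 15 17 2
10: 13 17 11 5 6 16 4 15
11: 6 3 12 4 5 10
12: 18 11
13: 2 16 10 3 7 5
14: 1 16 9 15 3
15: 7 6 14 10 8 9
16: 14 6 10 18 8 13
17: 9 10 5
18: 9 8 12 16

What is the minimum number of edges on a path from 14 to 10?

2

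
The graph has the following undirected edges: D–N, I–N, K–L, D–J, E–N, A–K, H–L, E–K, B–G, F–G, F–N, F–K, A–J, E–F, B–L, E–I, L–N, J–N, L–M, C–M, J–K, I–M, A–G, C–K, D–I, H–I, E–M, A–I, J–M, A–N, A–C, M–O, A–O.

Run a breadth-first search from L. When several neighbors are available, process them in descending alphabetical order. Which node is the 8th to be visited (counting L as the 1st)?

I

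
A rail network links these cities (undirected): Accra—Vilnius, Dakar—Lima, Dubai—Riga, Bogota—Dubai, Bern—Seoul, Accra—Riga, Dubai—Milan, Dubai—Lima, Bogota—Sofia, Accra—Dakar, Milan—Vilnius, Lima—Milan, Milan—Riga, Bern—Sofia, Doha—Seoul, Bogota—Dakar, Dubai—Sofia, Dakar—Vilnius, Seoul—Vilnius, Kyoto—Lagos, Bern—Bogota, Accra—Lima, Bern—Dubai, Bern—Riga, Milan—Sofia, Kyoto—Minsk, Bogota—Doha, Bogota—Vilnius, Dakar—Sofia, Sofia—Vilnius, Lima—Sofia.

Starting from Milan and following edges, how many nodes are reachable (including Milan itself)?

12

BFS from Milan visits: Milan, Vilnius, Sofia, Riga, Lima, Dubai, Seoul, Dakar, Bogota, Accra, Bern, Doha
Reachable nodes: 12 of 15 total.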